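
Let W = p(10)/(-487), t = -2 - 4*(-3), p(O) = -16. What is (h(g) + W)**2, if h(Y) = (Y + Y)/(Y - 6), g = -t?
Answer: 6245001/3794704 ≈ 1.6457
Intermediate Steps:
t = 10 (t = -2 + 12 = 10)
g = -10 (g = -1*10 = -10)
W = 16/487 (W = -16/(-487) = -16*(-1/487) = 16/487 ≈ 0.032854)
h(Y) = 2*Y/(-6 + Y) (h(Y) = (2*Y)/(-6 + Y) = 2*Y/(-6 + Y))
(h(g) + W)**2 = (2*(-10)/(-6 - 10) + 16/487)**2 = (2*(-10)/(-16) + 16/487)**2 = (2*(-10)*(-1/16) + 16/487)**2 = (5/4 + 16/487)**2 = (2499/1948)**2 = 6245001/3794704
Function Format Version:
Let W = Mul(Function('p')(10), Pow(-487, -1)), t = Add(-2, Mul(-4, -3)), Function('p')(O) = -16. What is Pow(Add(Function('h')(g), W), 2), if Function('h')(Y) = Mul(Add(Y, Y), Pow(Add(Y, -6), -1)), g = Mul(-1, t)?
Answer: Rational(6245001, 3794704) ≈ 1.6457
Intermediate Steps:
t = 10 (t = Add(-2, 12) = 10)
g = -10 (g = Mul(-1, 10) = -10)
W = Rational(16, 487) (W = Mul(-16, Pow(-487, -1)) = Mul(-16, Rational(-1, 487)) = Rational(16, 487) ≈ 0.032854)
Function('h')(Y) = Mul(2, Y, Pow(Add(-6, Y), -1)) (Function('h')(Y) = Mul(Mul(2, Y), Pow(Add(-6, Y), -1)) = Mul(2, Y, Pow(Add(-6, Y), -1)))
Pow(Add(Function('h')(g), W), 2) = Pow(Add(Mul(2, -10, Pow(Add(-6, -10), -1)), Rational(16, 487)), 2) = Pow(Add(Mul(2, -10, Pow(-16, -1)), Rational(16, 487)), 2) = Pow(Add(Mul(2, -10, Rational(-1, 16)), Rational(16, 487)), 2) = Pow(Add(Rational(5, 4), Rational(16, 487)), 2) = Pow(Rational(2499, 1948), 2) = Rational(6245001, 3794704)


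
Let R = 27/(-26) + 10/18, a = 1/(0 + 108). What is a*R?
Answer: -113/25272 ≈ -0.0044714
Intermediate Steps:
a = 1/108 ≈ 0.0092593
R = -113/234 (R = 27*(-1/26) + 10*(1/18) = -27/26 + 5/9 = -113/234 ≈ -0.48291)
a*R = (1/108)*(-113/234) = -113/25272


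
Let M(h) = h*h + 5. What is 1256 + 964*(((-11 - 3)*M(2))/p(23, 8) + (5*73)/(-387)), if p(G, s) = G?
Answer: -43919692/8901 ≈ -4934.2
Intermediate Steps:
M(h) = 5 + h**2 (M(h) = h**2 + 5 = 5 + h**2)
1256 + 964*(((-11 - 3)*M(2))/p(23, 8) + (5*73)/(-387)) = 1256 + 964*(((-11 - 3)*(5 + 2**2))/23 + (5*73)/(-387)) = 1256 + 964*(-14*(5 + 4)*(1/23) + 365*(-1/387)) = 1256 + 964*(-14*9*(1/23) - 365/387) = 1256 + 964*(-126*1/23 - 365/387) = 1256 + 964*(-126/23 - 365/387) = 1256 + 964*(-57157/8901) = 1256 - 55099348/8901 = -43919692/8901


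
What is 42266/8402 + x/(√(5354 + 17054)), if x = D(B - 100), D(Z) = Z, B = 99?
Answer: 21133/4201 - √5602/11204 ≈ 5.0238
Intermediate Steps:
x = -1 (x = 99 - 100 = -1)
42266/8402 + x/(√(5354 + 17054)) = 42266/8402 - 1/(√(5354 + 17054)) = 42266*(1/8402) - 1/(√22408) = 21133/4201 - 1/(2*√5602) = 21133/4201 - √5602/11204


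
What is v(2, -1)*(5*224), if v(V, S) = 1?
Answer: 1120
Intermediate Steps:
v(2, -1)*(5*224) = 1*(5*224) = 1*1120 = 1120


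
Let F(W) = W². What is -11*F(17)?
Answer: -3179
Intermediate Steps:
-11*F(17) = -11*17² = -11*289 = -3179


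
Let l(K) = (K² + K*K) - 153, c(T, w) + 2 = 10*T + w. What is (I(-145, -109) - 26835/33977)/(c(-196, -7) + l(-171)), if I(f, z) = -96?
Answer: -3288627/1914943720 ≈ -0.0017173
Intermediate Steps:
c(T, w) = -2 + w + 10*T (c(T, w) = -2 + (10*T + w) = -2 + (w + 10*T) = -2 + w + 10*T)
l(K) = -153 + 2*K² (l(K) = (K² + K²) - 153 = 2*K² - 153 = -153 + 2*K²)
(I(-145, -109) - 26835/33977)/(c(-196, -7) + l(-171)) = (-96 - 26835/33977)/((-2 - 7 + 10*(-196)) + (-153 + 2*(-171)²)) = (-96 - 26835*1/33977)/((-2 - 7 - 1960) + (-153 + 2*29241)) = (-96 - 26835/33977)/(-1969 + (-153 + 58482)) = -3288627/(33977*(-1969 + 58329)) = -3288627/33977/56360 = -3288627/33977*1/56360 = -3288627/1914943720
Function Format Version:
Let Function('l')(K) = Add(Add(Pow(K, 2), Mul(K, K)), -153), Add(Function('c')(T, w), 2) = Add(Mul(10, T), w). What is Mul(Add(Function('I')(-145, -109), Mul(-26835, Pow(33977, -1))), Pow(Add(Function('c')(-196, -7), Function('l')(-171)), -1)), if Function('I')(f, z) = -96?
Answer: Rational(-3288627, 1914943720) ≈ -0.0017173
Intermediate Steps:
Function('c')(T, w) = Add(-2, w, Mul(10, T)) (Function('c')(T, w) = Add(-2, Add(Mul(10, T), w)) = Add(-2, Add(w, Mul(10, T))) = Add(-2, w, Mul(10, T)))
Function('l')(K) = Add(-153, Mul(2, Pow(K, 2))) (Function('l')(K) = Add(Add(Pow(K, 2), Pow(K, 2)), -153) = Add(Mul(2, Pow(K, 2)), -153) = Add(-153, Mul(2, Pow(K, 2))))
Mul(Add(Function('I')(-145, -109), Mul(-26835, Pow(33977, -1))), Pow(Add(Function('c')(-196, -7), Function('l')(-171)), -1)) = Mul(Add(-96, Mul(-26835, Pow(33977, -1))), Pow(Add(Add(-2, -7, Mul(10, -196)), Add(-153, Mul(2, Pow(-171, 2)))), -1)) = Mul(Add(-96, Mul(-26835, Rational(1, 33977))), Pow(Add(Add(-2, -7, -1960), Add(-153, Mul(2, 29241))), -1)) = Mul(Add(-96, Rational(-26835, 33977)), Pow(Add(-1969, Add(-153, 58482)), -1)) = Mul(Rational(-3288627, 33977), Pow(Add(-1969, 58329), -1)) = Mul(Rational(-3288627, 33977), Pow(56360, -1)) = Mul(Rational(-3288627, 33977), Rational(1, 56360)) = Rational(-3288627, 1914943720)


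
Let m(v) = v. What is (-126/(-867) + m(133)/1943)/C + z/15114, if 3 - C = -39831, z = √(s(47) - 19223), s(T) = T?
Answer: 120043/22367866518 + I*√4794/7557 ≈ 5.3668e-6 + 0.0091622*I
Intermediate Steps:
z = 2*I*√4794 (z = √(47 - 19223) = √(-19176) = 2*I*√4794 ≈ 138.48*I)
C = 39834 (C = 3 - 1*(-39831) = 3 + 39831 = 39834)
(-126/(-867) + m(133)/1943)/C + z/15114 = (-126/(-867) + 133/1943)/39834 + (2*I*√4794)/15114 = (-126*(-1/867) + 133*(1/1943))*(1/39834) + (2*I*√4794)*(1/15114) = (42/289 + 133/1943)*(1/39834) + I*√4794/7557 = (120043/561527)*(1/39834) + I*√4794/7557 = 120043/22367866518 + I*√4794/7557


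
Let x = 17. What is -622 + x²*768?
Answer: 221330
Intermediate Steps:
-622 + x²*768 = -622 + 17²*768 = -622 + 289*768 = -622 + 221952 = 221330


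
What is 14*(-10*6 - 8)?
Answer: -952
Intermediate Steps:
14*(-10*6 - 8) = 14*(-60 - 8) = 14*(-68) = -952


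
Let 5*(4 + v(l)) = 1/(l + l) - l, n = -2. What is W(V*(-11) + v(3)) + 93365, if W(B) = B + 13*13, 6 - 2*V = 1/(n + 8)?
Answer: 1869947/20 ≈ 93497.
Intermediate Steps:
V = 35/12 (V = 3 - 1/(2*(-2 + 8)) = 3 - ½/6 = 3 - ½*⅙ = 3 - 1/12 = 35/12 ≈ 2.9167)
v(l) = -4 - l/5 + 1/(10*l) (v(l) = -4 + (1/(l + l) - l)/5 = -4 + (1/(2*l) - l)/5 = -4 + (-l/5 + 1/(10*l)) = -4 - l/5 + 1/(10*l))
W(B) = 169 + B (W(B) = B + 169 = 169 + B)
W(V*(-11) + v(3)) + 93365 = (169 + ((35/12)*(-11) + (-4 - ⅕*3 + (⅒)/3))) + 93365 = (169 + (-385/12 + (-4 - ⅗ + (⅒)*(⅓)))) + 93365 = (169 + (-385/12 + (-4 - ⅗ + 1/30))) + 93365 = (169 + (-385/12 - 137/30)) + 93365 = (169 - 733/20) + 93365 = 2647/20 + 93365 = 1869947/20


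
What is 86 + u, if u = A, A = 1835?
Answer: 1921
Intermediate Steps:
u = 1835
86 + u = 86 + 1835 = 1921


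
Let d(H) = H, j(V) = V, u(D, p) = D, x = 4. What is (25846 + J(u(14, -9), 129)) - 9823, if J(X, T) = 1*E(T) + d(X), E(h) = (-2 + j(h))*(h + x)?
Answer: 32928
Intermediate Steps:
E(h) = (-2 + h)*(4 + h) (E(h) = (-2 + h)*(h + 4) = (-2 + h)*(4 + h))
J(X, T) = -8 + X + T² + 2*T (J(X, T) = 1*(-8 + T² + 2*T) + X = (-8 + T² + 2*T) + X = -8 + X + T² + 2*T)
(25846 + J(u(14, -9), 129)) - 9823 = (25846 + (-8 + 14 + 129² + 2*129)) - 9823 = (25846 + (-8 + 14 + 16641 + 258)) - 9823 = (25846 + 16905) - 9823 = 42751 - 9823 = 32928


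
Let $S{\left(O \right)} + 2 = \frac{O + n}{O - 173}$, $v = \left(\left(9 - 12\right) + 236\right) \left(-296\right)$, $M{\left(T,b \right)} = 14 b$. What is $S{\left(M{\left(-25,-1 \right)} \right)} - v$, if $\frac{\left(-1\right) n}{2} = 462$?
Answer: $\frac{12897580}{187} \approx 68971.0$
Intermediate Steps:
$n = -924$ ($n = \left(-2\right) 462 = -924$)
$v = -68968$ ($v = \left(\left(9 - 12\right) + 236\right) \left(-296\right) = \left(-3 + 236\right) \left(-296\right) = 233 \left(-296\right) = -68968$)
$S{\left(O \right)} = -2 + \frac{-924 + O}{-173 + O}$ ($S{\left(O \right)} = -2 + \frac{O - 924}{O - 173} = -2 + \frac{-924 + O}{-173 + O}$)
$S{\left(M{\left(-25,-1 \right)} \right)} - v = \frac{-578 - 14 \left(-1\right)}{-173 + 14 \left(-1\right)} - -68968 = \frac{-578 - -14}{-173 - 14} + 68968 = \frac{-578 + 14}{-187} + 68968 = \left(- \frac{1}{187}\right) \left(-564\right) + 68968 = \frac{564}{187} + 68968 = \frac{12897580}{187}$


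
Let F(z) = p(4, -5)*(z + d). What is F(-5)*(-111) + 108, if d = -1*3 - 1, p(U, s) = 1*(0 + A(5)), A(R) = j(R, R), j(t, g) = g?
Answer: 5103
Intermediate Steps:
A(R) = R
p(U, s) = 5 (p(U, s) = 1*(0 + 5) = 1*5 = 5)
d = -4 (d = -3 - 1 = -4)
F(z) = -20 + 5*z (F(z) = 5*(z - 4) = 5*(-4 + z) = -20 + 5*z)
F(-5)*(-111) + 108 = (-20 + 5*(-5))*(-111) + 108 = (-20 - 25)*(-111) + 108 = -45*(-111) + 108 = 4995 + 108 = 5103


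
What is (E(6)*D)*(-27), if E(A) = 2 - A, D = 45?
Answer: 4860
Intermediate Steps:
(E(6)*D)*(-27) = ((2 - 1*6)*45)*(-27) = ((2 - 6)*45)*(-27) = -4*45*(-27) = -180*(-27) = 4860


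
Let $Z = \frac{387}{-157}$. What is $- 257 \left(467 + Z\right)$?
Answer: $- \frac{18743524}{157} \approx -1.1939 \cdot 10^{5}$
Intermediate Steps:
$Z = - \frac{387}{157}$ ($Z = 387 \left(- \frac{1}{157}\right) = - \frac{387}{157} \approx -2.465$)
$- 257 \left(467 + Z\right) = - 257 \left(467 - \frac{387}{157}\right) = - \frac{257 \cdot 72932}{157} = \left(-1\right) \frac{18743524}{157} = - \frac{18743524}{157}$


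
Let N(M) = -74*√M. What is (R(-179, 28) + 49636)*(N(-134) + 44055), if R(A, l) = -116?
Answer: 2181603600 - 3664480*I*√134 ≈ 2.1816e+9 - 4.2419e+7*I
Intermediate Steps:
(R(-179, 28) + 49636)*(N(-134) + 44055) = (-116 + 49636)*(-74*I*√134 + 44055) = 49520*(-74*I*√134 + 44055) = 49520*(44055 - 74*I*√134) = 2181603600 - 3664480*I*√134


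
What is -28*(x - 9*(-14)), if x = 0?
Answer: -3528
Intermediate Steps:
-28*(x - 9*(-14)) = -28*(0 - 9*(-14)) = -28*(0 + 126) = -28*126 = -3528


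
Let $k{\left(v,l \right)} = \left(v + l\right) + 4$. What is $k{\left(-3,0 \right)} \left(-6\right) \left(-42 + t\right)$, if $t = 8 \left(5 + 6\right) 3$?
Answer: $-1332$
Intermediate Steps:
$k{\left(v,l \right)} = 4 + l + v$ ($k{\left(v,l \right)} = \left(l + v\right) + 4 = 4 + l + v$)
$t = 264$ ($t = 8 \cdot 11 \cdot 3 = 8 \cdot 33 = 264$)
$k{\left(-3,0 \right)} \left(-6\right) \left(-42 + t\right) = \left(4 + 0 - 3\right) \left(-6\right) \left(-42 + 264\right) = 1 \left(-6\right) 222 = \left(-6\right) 222 = -1332$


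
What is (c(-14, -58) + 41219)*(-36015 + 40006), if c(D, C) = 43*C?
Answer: 154551475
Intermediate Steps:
(c(-14, -58) + 41219)*(-36015 + 40006) = (43*(-58) + 41219)*(-36015 + 40006) = (-2494 + 41219)*3991 = 38725*3991 = 154551475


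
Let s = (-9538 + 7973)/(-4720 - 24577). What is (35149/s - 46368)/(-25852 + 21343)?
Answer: -957194333/7056585 ≈ -135.65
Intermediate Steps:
s = 1565/29297 (s = -1565/(-29297) = -1565*(-1/29297) = 1565/29297 ≈ 0.053418)
(35149/s - 46368)/(-25852 + 21343) = (35149/(1565/29297) - 46368)/(-25852 + 21343) = (35149*(29297/1565) - 46368)/(-4509) = (1029760253/1565 - 46368)*(-1/4509) = (957194333/1565)*(-1/4509) = -957194333/7056585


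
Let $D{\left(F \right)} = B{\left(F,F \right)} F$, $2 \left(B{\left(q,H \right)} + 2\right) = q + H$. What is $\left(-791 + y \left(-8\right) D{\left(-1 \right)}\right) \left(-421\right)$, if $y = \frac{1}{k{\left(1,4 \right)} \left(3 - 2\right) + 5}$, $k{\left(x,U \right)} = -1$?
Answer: $335537$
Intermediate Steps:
$B{\left(q,H \right)} = -2 + \frac{H}{2} + \frac{q}{2}$ ($B{\left(q,H \right)} = -2 + \frac{q + H}{2} = -2 + \frac{H + q}{2} = -2 + \left(\frac{H}{2} + \frac{q}{2}\right) = -2 + \frac{H}{2} + \frac{q}{2}$)
$D{\left(F \right)} = F \left(-2 + F\right)$ ($D{\left(F \right)} = \left(-2 + \frac{F}{2} + \frac{F}{2}\right) F = \left(-2 + F\right) F = F \left(-2 + F\right)$)
$y = \frac{1}{4}$ ($y = \frac{1}{- (3 - 2) + 5} = \frac{1}{\left(-1\right) 1 + 5} = \frac{1}{-1 + 5} = \frac{1}{4} \approx 0.25$)
$\left(-791 + y \left(-8\right) D{\left(-1 \right)}\right) \left(-421\right) = \left(-791 + \frac{1}{4} \left(-8\right) \left(- (-2 - 1)\right)\right) \left(-421\right) = \left(-791 - 2 \left(\left(-1\right) \left(-3\right)\right)\right) \left(-421\right) = \left(-791 - 6\right) \left(-421\right) = \left(-797\right) \left(-421\right) = 335537$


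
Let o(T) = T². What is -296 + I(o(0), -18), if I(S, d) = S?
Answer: -296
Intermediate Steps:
-296 + I(o(0), -18) = -296 + 0² = -296 + 0 = -296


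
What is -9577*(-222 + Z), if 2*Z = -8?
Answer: 2164402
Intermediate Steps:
Z = -4 (Z = (½)*(-8) = -4)
-9577*(-222 + Z) = -9577*(-222 - 4) = -9577*(-226) = 2164402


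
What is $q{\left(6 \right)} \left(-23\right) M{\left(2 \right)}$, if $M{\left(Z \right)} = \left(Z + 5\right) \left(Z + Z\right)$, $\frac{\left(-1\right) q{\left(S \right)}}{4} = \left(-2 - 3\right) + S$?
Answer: $2576$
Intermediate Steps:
$q{\left(S \right)} = 20 - 4 S$ ($q{\left(S \right)} = - 4 \left(\left(-2 - 3\right) + S\right) = - 4 \left(-5 + S\right) = 20 - 4 S$)
$M{\left(Z \right)} = 2 Z \left(5 + Z\right)$ ($M{\left(Z \right)} = \left(5 + Z\right) 2 Z = 2 Z \left(5 + Z\right)$)
$q{\left(6 \right)} \left(-23\right) M{\left(2 \right)} = \left(20 - 24\right) \left(-23\right) 2 \cdot 2 \left(5 + 2\right) = \left(20 - 24\right) \left(-23\right) 2 \cdot 2 \cdot 7 = \left(-4\right) \left(-23\right) 28 = 92 \cdot 28 = 2576$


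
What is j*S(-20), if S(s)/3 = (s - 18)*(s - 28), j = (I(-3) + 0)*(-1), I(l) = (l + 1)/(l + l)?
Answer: -1824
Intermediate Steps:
I(l) = (1 + l)/(2*l) (I(l) = (1 + l)/((2*l)) = (1 + l)*(1/(2*l)) = (1 + l)/(2*l))
j = -1/3 (j = ((1/2)*(1 - 3)/(-3) + 0)*(-1) = ((1/2)*(-1/3)*(-2) + 0)*(-1) = (1/3 + 0)*(-1) = (1/3)*(-1) = -1/3 ≈ -0.33333)
S(s) = 3*(-28 + s)*(-18 + s) (S(s) = 3*((s - 18)*(s - 28)) = 3*((-18 + s)*(-28 + s)) = 3*((-28 + s)*(-18 + s)) = 3*(-28 + s)*(-18 + s))
j*S(-20) = -(1512 - 138*(-20) + 3*(-20)**2)/3 = -(1512 + 2760 + 3*400)/3 = -(1512 + 2760 + 1200)/3 = -1/3*5472 = -1824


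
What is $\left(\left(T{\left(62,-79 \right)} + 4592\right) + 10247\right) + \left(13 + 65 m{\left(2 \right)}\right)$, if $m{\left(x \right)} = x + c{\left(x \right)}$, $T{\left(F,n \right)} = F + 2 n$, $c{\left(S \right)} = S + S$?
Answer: $15146$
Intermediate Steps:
$c{\left(S \right)} = 2 S$
$m{\left(x \right)} = 3 x$ ($m{\left(x \right)} = x + 2 x = 3 x$)
$\left(\left(T{\left(62,-79 \right)} + 4592\right) + 10247\right) + \left(13 + 65 m{\left(2 \right)}\right) = \left(\left(\left(62 + 2 \left(-79\right)\right) + 4592\right) + 10247\right) + \left(13 + 65 \cdot 3 \cdot 2\right) = \left(\left(\left(62 - 158\right) + 4592\right) + 10247\right) + \left(13 + 65 \cdot 6\right) = \left(\left(-96 + 4592\right) + 10247\right) + \left(13 + 390\right) = \left(4496 + 10247\right) + 403 = 14743 + 403 = 15146$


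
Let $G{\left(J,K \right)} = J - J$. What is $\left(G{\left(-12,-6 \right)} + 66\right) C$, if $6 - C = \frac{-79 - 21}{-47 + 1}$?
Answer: $\frac{5808}{23} \approx 252.52$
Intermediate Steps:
$C = \frac{88}{23}$ ($C = 6 - \frac{-79 - 21}{-47 + 1} = 6 - - \frac{100}{-46} = 6 - \left(-100\right) \left(- \frac{1}{46}\right) = 6 - \frac{50}{23} = \frac{88}{23} \approx 3.8261$)
$G{\left(J,K \right)} = 0$
$\left(G{\left(-12,-6 \right)} + 66\right) C = \left(0 + 66\right) \frac{88}{23} = 66 \cdot \frac{88}{23} = \frac{5808}{23}$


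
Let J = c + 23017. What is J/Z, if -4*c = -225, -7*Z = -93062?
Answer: 646051/372248 ≈ 1.7355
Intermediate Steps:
Z = 93062/7 (Z = -1/7*(-93062) = 93062/7 ≈ 13295.)
c = 225/4 (c = -1/4*(-225) = 225/4 ≈ 56.250)
J = 92293/4 (J = 225/4 + 23017 = 92293/4 ≈ 23073.)
J/Z = 92293/(4*(93062/7)) = (92293/4)*(7/93062) = 646051/372248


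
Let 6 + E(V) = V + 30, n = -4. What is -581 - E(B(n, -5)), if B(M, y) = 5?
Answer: -610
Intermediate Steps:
E(V) = 24 + V (E(V) = -6 + (V + 30) = -6 + (30 + V) = 24 + V)
-581 - E(B(n, -5)) = -581 - (24 + 5) = -581 - 1*29 = -581 - 29 = -610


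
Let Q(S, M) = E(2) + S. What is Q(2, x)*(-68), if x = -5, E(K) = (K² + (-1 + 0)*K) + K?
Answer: -408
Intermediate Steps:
E(K) = K² (E(K) = (K² - K) + K = K²)
Q(S, M) = 4 + S (Q(S, M) = 2² + S = 4 + S)
Q(2, x)*(-68) = (4 + 2)*(-68) = 6*(-68) = -408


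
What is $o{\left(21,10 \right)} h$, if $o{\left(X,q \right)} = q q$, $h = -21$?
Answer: $-2100$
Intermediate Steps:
$o{\left(X,q \right)} = q^{2}$
$o{\left(21,10 \right)} h = 10^{2} \left(-21\right) = 100 \left(-21\right) = -2100$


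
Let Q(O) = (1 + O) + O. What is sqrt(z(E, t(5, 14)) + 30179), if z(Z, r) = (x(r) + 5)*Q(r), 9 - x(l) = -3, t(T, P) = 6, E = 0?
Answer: 40*sqrt(19) ≈ 174.36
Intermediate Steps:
Q(O) = 1 + 2*O
x(l) = 12 (x(l) = 9 - 1*(-3) = 9 + 3 = 12)
z(Z, r) = 17 + 34*r (z(Z, r) = (12 + 5)*(1 + 2*r) = 17*(1 + 2*r) = 17 + 34*r)
sqrt(z(E, t(5, 14)) + 30179) = sqrt((17 + 34*6) + 30179) = sqrt((17 + 204) + 30179) = sqrt(221 + 30179) = sqrt(30400) = 40*sqrt(19)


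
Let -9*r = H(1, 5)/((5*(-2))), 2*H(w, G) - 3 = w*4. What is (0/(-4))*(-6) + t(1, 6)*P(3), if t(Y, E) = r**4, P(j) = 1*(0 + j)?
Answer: 2401/349920000 ≈ 6.8616e-6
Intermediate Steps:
P(j) = j (P(j) = 1*j = j)
H(w, G) = 3/2 + 2*w (H(w, G) = 3/2 + (w*4)/2 = 3/2 + (4*w)/2 = 3/2 + 2*w)
r = 7/180 (r = -(3/2 + 2*1)/(9*(5*(-2))) = -(3/2 + 2)/(9*(-10)) = -7*(-1)/(18*10) = -1/9*(-7/20) = 7/180 ≈ 0.038889)
t(Y, E) = 2401/1049760000 (t(Y, E) = (7/180)**4 = 2401/1049760000)
(0/(-4))*(-6) + t(1, 6)*P(3) = (0/(-4))*(-6) + (2401/1049760000)*3 = (0*(-1/4))*(-6) + 2401/349920000 = 0*(-6) + 2401/349920000 = 0 + 2401/349920000 = 2401/349920000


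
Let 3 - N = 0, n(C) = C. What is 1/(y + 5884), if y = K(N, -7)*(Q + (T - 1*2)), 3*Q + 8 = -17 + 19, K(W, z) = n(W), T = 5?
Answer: 1/5887 ≈ 0.00016987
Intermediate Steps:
N = 3 (N = 3 - 1*0 = 3 + 0 = 3)
K(W, z) = W
Q = -2 (Q = -8/3 + (-17 + 19)/3 = -8/3 + (1/3)*2 = -8/3 + 2/3 = -2)
y = 3 (y = 3*(-2 + (5 - 1*2)) = 3*(-2 + (5 - 2)) = 3*(-2 + 3) = 3*1 = 3)
1/(y + 5884) = 1/(3 + 5884) = 1/5887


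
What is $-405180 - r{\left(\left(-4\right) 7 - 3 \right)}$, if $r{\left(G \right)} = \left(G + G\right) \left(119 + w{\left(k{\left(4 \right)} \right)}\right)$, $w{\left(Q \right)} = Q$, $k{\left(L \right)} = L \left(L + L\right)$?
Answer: $-395818$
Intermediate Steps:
$k{\left(L \right)} = 2 L^{2}$ ($k{\left(L \right)} = L 2 L = 2 L^{2}$)
$r{\left(G \right)} = 302 G$ ($r{\left(G \right)} = \left(G + G\right) \left(119 + 2 \cdot 4^{2}\right) = 2 G \left(119 + 2 \cdot 16\right) = 2 G \left(119 + 32\right) = 2 G 151 = 302 G$)
$-405180 - r{\left(\left(-4\right) 7 - 3 \right)} = -405180 - 302 \left(\left(-4\right) 7 - 3\right) = -405180 - 302 \left(-28 - 3\right) = -405180 - 302 \left(-31\right) = -405180 - -9362 = -405180 + 9362 = -395818$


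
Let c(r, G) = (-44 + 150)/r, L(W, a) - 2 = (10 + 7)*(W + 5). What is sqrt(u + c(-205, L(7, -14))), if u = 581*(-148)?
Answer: I*sqrt(3613667430)/205 ≈ 293.24*I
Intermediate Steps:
u = -85988
L(W, a) = 87 + 17*W (L(W, a) = 2 + (10 + 7)*(W + 5) = 2 + 17*(5 + W) = 2 + (85 + 17*W) = 87 + 17*W)
c(r, G) = 106/r
sqrt(u + c(-205, L(7, -14))) = sqrt(-85988 + 106/(-205)) = sqrt(-85988 + 106*(-1/205)) = sqrt(-85988 - 106/205) = sqrt(-17627646/205) = I*sqrt(3613667430)/205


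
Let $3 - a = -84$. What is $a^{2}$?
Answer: $7569$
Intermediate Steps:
$a = 87$ ($a = 3 - -84 = 3 + 84 = 87$)
$a^{2} = 87^{2} = 7569$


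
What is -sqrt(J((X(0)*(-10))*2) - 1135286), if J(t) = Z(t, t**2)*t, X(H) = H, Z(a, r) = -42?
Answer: -43*I*sqrt(614) ≈ -1065.5*I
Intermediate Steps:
J(t) = -42*t
-sqrt(J((X(0)*(-10))*2) - 1135286) = -sqrt(-42*0*(-10)*2 - 1135286) = -sqrt(-0*2 - 1135286) = -sqrt(-42*0 - 1135286) = -sqrt(0 - 1135286) = -sqrt(-1135286) = -43*I*sqrt(614)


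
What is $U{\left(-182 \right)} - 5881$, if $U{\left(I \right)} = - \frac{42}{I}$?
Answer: $- \frac{76450}{13} \approx -5880.8$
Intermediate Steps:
$U{\left(-182 \right)} - 5881 = - \frac{42}{-182} - 5881 = \left(-42\right) \left(- \frac{1}{182}\right) - 5881 = \frac{3}{13} - 5881 = - \frac{76450}{13}$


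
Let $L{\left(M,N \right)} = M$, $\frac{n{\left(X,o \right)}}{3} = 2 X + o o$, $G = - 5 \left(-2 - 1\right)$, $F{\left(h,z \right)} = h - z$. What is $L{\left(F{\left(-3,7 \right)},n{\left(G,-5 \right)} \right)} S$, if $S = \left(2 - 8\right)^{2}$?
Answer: $-360$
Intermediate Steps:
$G = 15$ ($G = \left(-5\right) \left(-3\right) = 15$)
$n{\left(X,o \right)} = 3 o^{2} + 6 X$ ($n{\left(X,o \right)} = 3 \left(2 X + o o\right) = 3 \left(2 X + o^{2}\right) = 3 \left(o^{2} + 2 X\right) = 3 o^{2} + 6 X$)
$S = 36$ ($S = \left(-6\right)^{2} = 36$)
$L{\left(F{\left(-3,7 \right)},n{\left(G,-5 \right)} \right)} S = \left(-3 - 7\right) 36 = \left(-10\right) 36 = -360$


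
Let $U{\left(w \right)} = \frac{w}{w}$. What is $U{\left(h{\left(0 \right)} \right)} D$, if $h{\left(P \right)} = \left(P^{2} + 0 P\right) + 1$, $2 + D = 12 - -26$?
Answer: $36$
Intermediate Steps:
$D = 36$ ($D = -2 + \left(12 - -26\right) = -2 + \left(12 + 26\right) = -2 + 38 = 36$)
$h{\left(P \right)} = 1 + P^{2}$ ($h{\left(P \right)} = \left(P^{2} + 0\right) + 1 = P^{2} + 1 = 1 + P^{2}$)
$U{\left(w \right)} = 1$
$U{\left(h{\left(0 \right)} \right)} D = 1 \cdot 36 = 36$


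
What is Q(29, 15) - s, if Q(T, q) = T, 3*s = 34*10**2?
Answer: -3313/3 ≈ -1104.3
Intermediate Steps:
s = 3400/3 (s = (34*10**2)/3 = (34*100)/3 = (1/3)*3400 = 3400/3 ≈ 1133.3)
Q(29, 15) - s = 29 - 1*3400/3 = 29 - 3400/3 = -3313/3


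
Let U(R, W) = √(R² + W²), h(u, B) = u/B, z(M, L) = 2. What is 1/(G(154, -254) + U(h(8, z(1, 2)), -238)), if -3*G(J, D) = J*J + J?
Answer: -7161/56926696 - 9*√14165/284633480 ≈ -0.00012956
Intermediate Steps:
G(J, D) = -J/3 - J²/3 (G(J, D) = -(J*J + J)/3 = -(J² + J)/3 = -(J + J²)/3 = -J/3 - J²/3)
1/(G(154, -254) + U(h(8, z(1, 2)), -238)) = 1/(-⅓*154*(1 + 154) + √((8/2)² + (-238)²)) = 1/(-⅓*154*155 + √((8*(½))² + 56644)) = 1/(-23870/3 + √(4² + 56644)) = 1/(-23870/3 + √(16 + 56644)) = 1/(-23870/3 + √56660) = 1/(-23870/3 + 2*√14165)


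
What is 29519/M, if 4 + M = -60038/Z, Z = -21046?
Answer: -310628437/12073 ≈ -25729.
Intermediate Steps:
M = -12073/10523 (M = -4 - 60038/(-21046) = -4 - 60038*(-1/21046) = -4 + 30019/10523 = -12073/10523 ≈ -1.1473)
29519/M = 29519/(-12073/10523) = 29519*(-10523/12073) = -310628437/12073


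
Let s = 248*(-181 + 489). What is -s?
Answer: -76384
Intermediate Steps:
s = 76384 (s = 248*308 = 76384)
-s = -1*76384 = -76384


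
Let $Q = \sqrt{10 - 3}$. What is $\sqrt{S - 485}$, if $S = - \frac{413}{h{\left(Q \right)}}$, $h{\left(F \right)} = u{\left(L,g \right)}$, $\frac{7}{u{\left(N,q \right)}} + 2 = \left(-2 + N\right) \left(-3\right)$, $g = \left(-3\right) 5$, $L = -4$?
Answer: $i \sqrt{1429} \approx 37.802 i$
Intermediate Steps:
$Q = \sqrt{7} \approx 2.6458$
$g = -15$
$u{\left(N,q \right)} = \frac{7}{4 - 3 N}$ ($u{\left(N,q \right)} = \frac{7}{-2 + \left(-2 + N\right) \left(-3\right)} = \frac{7}{-2 - \left(-6 + 3 N\right)} = \frac{7}{4 - 3 N}$)
$h{\left(F \right)} = \frac{7}{16}$ ($h{\left(F \right)} = - \frac{7}{-4 + 3 \left(-4\right)} = - \frac{7}{-4 - 12} = - \frac{7}{-16} = \left(-7\right) \left(- \frac{1}{16}\right) = \frac{7}{16}$)
$S = -944$ ($S = - \frac{413}{\frac{7}{16}} = \left(-413\right) \frac{16}{7} = -944$)
$\sqrt{S - 485} = \sqrt{-944 - 485} = \sqrt{-1429} = i \sqrt{1429}$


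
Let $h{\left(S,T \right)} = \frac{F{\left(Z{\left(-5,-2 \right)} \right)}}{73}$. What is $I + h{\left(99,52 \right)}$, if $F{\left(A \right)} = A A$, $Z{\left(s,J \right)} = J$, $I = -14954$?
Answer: $- \frac{1091638}{73} \approx -14954.0$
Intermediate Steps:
$F{\left(A \right)} = A^{2}$
$h{\left(S,T \right)} = \frac{4}{73}$ ($h{\left(S,T \right)} = \frac{\left(-2\right)^{2}}{73} = 4 \cdot \frac{1}{73} = \frac{4}{73}$)
$I + h{\left(99,52 \right)} = -14954 + \frac{4}{73} = - \frac{1091638}{73}$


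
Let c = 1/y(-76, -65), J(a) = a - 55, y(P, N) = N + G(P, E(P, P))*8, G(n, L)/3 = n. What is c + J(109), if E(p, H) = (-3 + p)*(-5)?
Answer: 102005/1889 ≈ 53.999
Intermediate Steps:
E(p, H) = 15 - 5*p
G(n, L) = 3*n
y(P, N) = N + 24*P (y(P, N) = N + (3*P)*8 = N + 24*P)
J(a) = -55 + a
c = -1/1889 (c = 1/(-65 + 24*(-76)) = 1/(-65 - 1824) = 1/(-1889) = -1/1889 ≈ -0.00052938)
c + J(109) = -1/1889 + (-55 + 109) = -1/1889 + 54 = 102005/1889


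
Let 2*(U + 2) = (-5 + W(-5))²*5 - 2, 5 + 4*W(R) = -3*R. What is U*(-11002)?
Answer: -555601/4 ≈ -1.3890e+5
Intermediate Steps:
W(R) = -5/4 - 3*R/4 (W(R) = -5/4 + (-3*R)/4 = -5/4 - 3*R/4)
U = 101/8 (U = -2 + ((-5 + (-5/4 - ¾*(-5)))²*5 - 2)/2 = -2 + ((-5 + (-5/4 + 15/4))²*5 - 2)/2 = -2 + ((-5 + 5/2)²*5 - 2)/2 = -2 + ((-5/2)²*5 - 2)/2 = -2 + ((25/4)*5 - 2)/2 = -2 + (125/4 - 2)/2 = -2 + (½)*(117/4) = -2 + 117/8 = 101/8 ≈ 12.625)
U*(-11002) = (101/8)*(-11002) = -555601/4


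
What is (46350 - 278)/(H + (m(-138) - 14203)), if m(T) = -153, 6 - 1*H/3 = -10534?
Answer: 443/166 ≈ 2.6687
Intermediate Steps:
H = 31620 (H = 18 - 3*(-10534) = 18 + 31602 = 31620)
(46350 - 278)/(H + (m(-138) - 14203)) = (46350 - 278)/(31620 + (-153 - 14203)) = 46072/(31620 - 14356) = 46072/17264 = 46072*(1/17264) = 443/166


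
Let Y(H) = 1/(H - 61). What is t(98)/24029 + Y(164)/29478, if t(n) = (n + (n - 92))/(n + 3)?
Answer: 318195265/7368724345386 ≈ 4.3182e-5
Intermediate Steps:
Y(H) = 1/(-61 + H)
t(n) = (-92 + 2*n)/(3 + n) (t(n) = (n + (-92 + n))/(3 + n) = (-92 + 2*n)/(3 + n))
t(98)/24029 + Y(164)/29478 = (2*(-46 + 98)/(3 + 98))/24029 + 1/((-61 + 164)*29478) = (2*52/101)*(1/24029) + (1/29478)/103 = (2*(1/101)*52)*(1/24029) + (1/103)*(1/29478) = (104/101)*(1/24029) + 1/3036234 = 104/2426929 + 1/3036234 = 318195265/7368724345386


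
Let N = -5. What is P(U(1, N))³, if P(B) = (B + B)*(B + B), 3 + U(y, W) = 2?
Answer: 64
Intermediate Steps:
U(y, W) = -1 (U(y, W) = -3 + 2 = -1)
P(B) = 4*B² (P(B) = (2*B)*(2*B) = 4*B²)
P(U(1, N))³ = (4*(-1)²)³ = (4*1)³ = 4³ = 64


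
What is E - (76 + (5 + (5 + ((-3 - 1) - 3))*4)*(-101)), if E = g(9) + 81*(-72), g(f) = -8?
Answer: -6219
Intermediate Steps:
E = -5840 (E = -8 + 81*(-72) = -8 - 5832 = -5840)
E - (76 + (5 + (5 + ((-3 - 1) - 3))*4)*(-101)) = -5840 - (76 + (5 + (5 + ((-3 - 1) - 3))*4)*(-101)) = -5840 - (76 + (5 + (5 + (-4 - 3))*4)*(-101)) = -5840 - (76 + (5 + (5 - 7)*4)*(-101)) = -5840 - (76 + (5 - 2*4)*(-101)) = -5840 - (76 + (5 - 8)*(-101)) = -5840 - (76 - 3*(-101)) = -5840 - (76 + 303) = -5840 - 1*379 = -5840 - 379 = -6219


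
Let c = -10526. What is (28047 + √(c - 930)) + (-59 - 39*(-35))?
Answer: 29353 + 8*I*√179 ≈ 29353.0 + 107.03*I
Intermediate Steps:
(28047 + √(c - 930)) + (-59 - 39*(-35)) = (28047 + √(-10526 - 930)) + (-59 - 39*(-35)) = (28047 + √(-11456)) + (-59 + 1365) = (28047 + 8*I*√179) + 1306 = 29353 + 8*I*√179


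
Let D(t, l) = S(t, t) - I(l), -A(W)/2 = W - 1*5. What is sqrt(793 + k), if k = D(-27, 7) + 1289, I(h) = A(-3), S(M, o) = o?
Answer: sqrt(2039) ≈ 45.155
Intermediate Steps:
A(W) = 10 - 2*W (A(W) = -2*(W - 1*5) = -2*(W - 5) = -2*(-5 + W) = 10 - 2*W)
I(h) = 16 (I(h) = 10 - 2*(-3) = 10 + 6 = 16)
D(t, l) = -16 + t (D(t, l) = t - 1*16 = t - 16 = -16 + t)
k = 1246 (k = (-16 - 27) + 1289 = -43 + 1289 = 1246)
sqrt(793 + k) = sqrt(793 + 1246) = sqrt(2039)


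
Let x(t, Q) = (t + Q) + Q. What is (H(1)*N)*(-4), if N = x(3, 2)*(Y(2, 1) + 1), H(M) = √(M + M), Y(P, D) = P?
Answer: -84*√2 ≈ -118.79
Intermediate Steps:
H(M) = √2*√M (H(M) = √(2*M) = √2*√M)
x(t, Q) = t + 2*Q (x(t, Q) = (Q + t) + Q = t + 2*Q)
N = 21 (N = (3 + 2*2)*(2 + 1) = (3 + 4)*3 = 7*3 = 21)
(H(1)*N)*(-4) = ((√2*√1)*21)*(-4) = ((√2*1)*21)*(-4) = (√2*21)*(-4) = (21*√2)*(-4) = -84*√2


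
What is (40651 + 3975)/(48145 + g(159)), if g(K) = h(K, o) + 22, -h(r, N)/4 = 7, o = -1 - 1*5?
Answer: 44626/48139 ≈ 0.92702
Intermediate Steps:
o = -6 (o = -1 - 5 = -6)
h(r, N) = -28 (h(r, N) = -4*7 = -28)
g(K) = -6 (g(K) = -28 + 22 = -6)
(40651 + 3975)/(48145 + g(159)) = (40651 + 3975)/(48145 - 6) = 44626/48139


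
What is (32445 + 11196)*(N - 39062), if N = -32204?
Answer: -3110119506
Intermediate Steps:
(32445 + 11196)*(N - 39062) = (32445 + 11196)*(-32204 - 39062) = 43641*(-71266) = -3110119506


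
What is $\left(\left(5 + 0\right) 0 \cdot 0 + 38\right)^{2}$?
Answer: $1444$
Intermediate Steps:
$\left(\left(5 + 0\right) 0 \cdot 0 + 38\right)^{2} = \left(5 \cdot 0 + 38\right)^{2} = \left(0 + 38\right)^{2} = 38^{2} = 1444$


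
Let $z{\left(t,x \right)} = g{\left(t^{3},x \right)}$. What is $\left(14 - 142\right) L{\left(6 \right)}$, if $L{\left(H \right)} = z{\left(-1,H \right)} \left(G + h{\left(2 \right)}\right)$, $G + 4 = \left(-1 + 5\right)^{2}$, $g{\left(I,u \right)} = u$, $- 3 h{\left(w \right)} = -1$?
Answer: $-9472$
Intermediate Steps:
$h{\left(w \right)} = \frac{1}{3}$ ($h{\left(w \right)} = \left(- \frac{1}{3}\right) \left(-1\right) = \frac{1}{3}$)
$z{\left(t,x \right)} = x$
$G = 12$ ($G = -4 + \left(-1 + 5\right)^{2} = -4 + 4^{2} = -4 + 16 = 12$)
$L{\left(H \right)} = \frac{37 H}{3}$ ($L{\left(H \right)} = H \left(12 + \frac{1}{3}\right) = H \frac{37}{3} = \frac{37 H}{3}$)
$\left(14 - 142\right) L{\left(6 \right)} = \left(14 - 142\right) \frac{37}{3} \cdot 6 = \left(-128\right) 74 = -9472$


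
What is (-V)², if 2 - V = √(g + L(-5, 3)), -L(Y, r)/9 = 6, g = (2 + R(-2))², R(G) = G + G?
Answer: (2 - 5*I*√2)² ≈ -46.0 - 28.284*I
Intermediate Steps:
R(G) = 2*G
g = 4 (g = (2 + 2*(-2))² = (2 - 4)² = (-2)² = 4)
L(Y, r) = -54 (L(Y, r) = -9*6 = -54)
V = 2 - 5*I*√2 (V = 2 - √(4 - 54) = 2 - √(-50) = 2 - 5*I*√2 ≈ 2.0 - 7.0711*I)
(-V)² = (-(2 - 5*I*√2))² = (-2 + 5*I*√2)²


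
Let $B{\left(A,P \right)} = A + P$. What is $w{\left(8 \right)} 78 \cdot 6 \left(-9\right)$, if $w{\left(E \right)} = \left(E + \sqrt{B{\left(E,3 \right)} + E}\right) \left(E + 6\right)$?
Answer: $-471744 - 58968 \sqrt{19} \approx -7.2878 \cdot 10^{5}$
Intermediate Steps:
$w{\left(E \right)} = \left(6 + E\right) \left(E + \sqrt{3 + 2 E}\right)$ ($w{\left(E \right)} = \left(E + \sqrt{\left(E + 3\right) + E}\right) \left(E + 6\right) = \left(E + \sqrt{\left(3 + E\right) + E}\right) \left(6 + E\right) = \left(E + \sqrt{3 + 2 E}\right) \left(6 + E\right) = \left(6 + E\right) \left(E + \sqrt{3 + 2 E}\right)$)
$w{\left(8 \right)} 78 \cdot 6 \left(-9\right) = \left(8^{2} + 6 \cdot 8 + 6 \sqrt{3 + 2 \cdot 8} + 8 \sqrt{3 + 2 \cdot 8}\right) 78 \cdot 6 \left(-9\right) = \left(64 + 48 + 6 \sqrt{3 + 16} + 8 \sqrt{3 + 16}\right) 78 \left(-54\right) = \left(64 + 48 + 6 \sqrt{19} + 8 \sqrt{19}\right) 78 \left(-54\right) = \left(112 + 14 \sqrt{19}\right) 78 \left(-54\right) = \left(8736 + 1092 \sqrt{19}\right) \left(-54\right) = -471744 - 58968 \sqrt{19}$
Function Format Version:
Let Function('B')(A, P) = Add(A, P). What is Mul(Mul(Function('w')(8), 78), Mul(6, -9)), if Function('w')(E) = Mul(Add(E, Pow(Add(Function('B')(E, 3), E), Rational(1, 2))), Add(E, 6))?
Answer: Add(-471744, Mul(-58968, Pow(19, Rational(1, 2)))) ≈ -7.2878e+5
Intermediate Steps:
Function('w')(E) = Mul(Add(6, E), Add(E, Pow(Add(3, Mul(2, E)), Rational(1, 2)))) (Function('w')(E) = Mul(Add(E, Pow(Add(Add(E, 3), E), Rational(1, 2))), Add(E, 6)) = Mul(Add(E, Pow(Add(Add(3, E), E), Rational(1, 2))), Add(6, E)) = Mul(Add(E, Pow(Add(3, Mul(2, E)), Rational(1, 2))), Add(6, E)) = Mul(Add(6, E), Add(E, Pow(Add(3, Mul(2, E)), Rational(1, 2)))))
Mul(Mul(Function('w')(8), 78), Mul(6, -9)) = Mul(Mul(Add(Pow(8, 2), Mul(6, 8), Mul(6, Pow(Add(3, Mul(2, 8)), Rational(1, 2))), Mul(8, Pow(Add(3, Mul(2, 8)), Rational(1, 2)))), 78), Mul(6, -9)) = Mul(Mul(Add(64, 48, Mul(6, Pow(Add(3, 16), Rational(1, 2))), Mul(8, Pow(Add(3, 16), Rational(1, 2)))), 78), -54) = Mul(Mul(Add(64, 48, Mul(6, Pow(19, Rational(1, 2))), Mul(8, Pow(19, Rational(1, 2)))), 78), -54) = Mul(Mul(Add(112, Mul(14, Pow(19, Rational(1, 2)))), 78), -54) = Mul(Add(8736, Mul(1092, Pow(19, Rational(1, 2)))), -54) = Add(-471744, Mul(-58968, Pow(19, Rational(1, 2))))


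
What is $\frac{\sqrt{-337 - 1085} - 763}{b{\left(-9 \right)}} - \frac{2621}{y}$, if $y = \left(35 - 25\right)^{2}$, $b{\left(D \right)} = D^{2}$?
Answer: $- \frac{288601}{8100} + \frac{i \sqrt{158}}{27} \approx -35.63 + 0.46555 i$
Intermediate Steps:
$y = 100$ ($y = 10^{2} = 100$)
$\frac{\sqrt{-337 - 1085} - 763}{b{\left(-9 \right)}} - \frac{2621}{y} = \frac{\sqrt{-337 - 1085} - 763}{\left(-9\right)^{2}} - \frac{2621}{100} = \frac{\sqrt{-1422} - 763}{81} - \frac{2621}{100} = \left(3 i \sqrt{158} - 763\right) \frac{1}{81} - \frac{2621}{100} = \left(-763 + 3 i \sqrt{158}\right) \frac{1}{81} - \frac{2621}{100} = \left(- \frac{763}{81} + \frac{i \sqrt{158}}{27}\right) - \frac{2621}{100} = - \frac{288601}{8100} + \frac{i \sqrt{158}}{27}$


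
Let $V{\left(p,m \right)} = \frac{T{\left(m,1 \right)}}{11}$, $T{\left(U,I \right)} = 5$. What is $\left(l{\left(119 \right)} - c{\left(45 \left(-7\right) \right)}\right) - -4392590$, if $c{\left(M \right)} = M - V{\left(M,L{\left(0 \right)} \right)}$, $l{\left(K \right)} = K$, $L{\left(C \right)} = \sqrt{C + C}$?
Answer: $\frac{48323269}{11} \approx 4.393 \cdot 10^{6}$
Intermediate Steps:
$L{\left(C \right)} = \sqrt{2} \sqrt{C}$ ($L{\left(C \right)} = \sqrt{2 C} = \sqrt{2} \sqrt{C}$)
$V{\left(p,m \right)} = \frac{5}{11}$
$c{\left(M \right)} = - \frac{5}{11} + M$ ($c{\left(M \right)} = M - \frac{5}{11} = - \frac{5}{11} + M$)
$\left(l{\left(119 \right)} - c{\left(45 \left(-7\right) \right)}\right) - -4392590 = \left(119 - \left(- \frac{5}{11} + 45 \left(-7\right)\right)\right) - -4392590 = \left(119 - \left(- \frac{5}{11} - 315\right)\right) + 4392590 = \left(119 - - \frac{3470}{11}\right) + 4392590 = \left(119 + \frac{3470}{11}\right) + 4392590 = \frac{4779}{11} + 4392590 = \frac{48323269}{11}$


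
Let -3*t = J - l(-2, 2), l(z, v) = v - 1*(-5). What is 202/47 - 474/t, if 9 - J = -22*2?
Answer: 38063/1081 ≈ 35.211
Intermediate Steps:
J = 53 (J = 9 - (-22)*2 = 9 - 1*(-44) = 9 + 44 = 53)
l(z, v) = 5 + v (l(z, v) = v + 5 = 5 + v)
t = -46/3 (t = -(53 - (5 + 2))/3 = -(53 - 1*7)/3 = -(53 - 7)/3 = -⅓*46 = -46/3 ≈ -15.333)
202/47 - 474/t = 202/47 - 474/(-46/3) = 202*(1/47) - 474*(-3/46) = 202/47 + 711/23 = 38063/1081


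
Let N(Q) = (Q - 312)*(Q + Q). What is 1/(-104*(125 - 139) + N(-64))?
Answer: 1/49584 ≈ 2.0168e-5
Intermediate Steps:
N(Q) = 2*Q*(-312 + Q) (N(Q) = (-312 + Q)*(2*Q) = 2*Q*(-312 + Q))
1/(-104*(125 - 139) + N(-64)) = 1/(-104*(125 - 139) + 2*(-64)*(-312 - 64)) = 1/(-104*(-14) + 2*(-64)*(-376)) = 1/(1456 + 48128) = 1/49584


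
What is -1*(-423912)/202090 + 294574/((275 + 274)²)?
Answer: 93648980186/30455064045 ≈ 3.0750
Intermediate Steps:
-1*(-423912)/202090 + 294574/((275 + 274)²) = 423912*(1/202090) + 294574/(549²) = 211956/101045 + 294574/301401 = 93648980186/30455064045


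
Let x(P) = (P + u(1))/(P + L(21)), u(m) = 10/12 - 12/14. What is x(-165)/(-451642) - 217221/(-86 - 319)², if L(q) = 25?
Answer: -12819225842743/9679862329200 ≈ -1.3243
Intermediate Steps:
u(m) = -1/42 (u(m) = 10*(1/12) - 12*1/14 = ⅚ - 6/7 = -1/42)
x(P) = (-1/42 + P)/(25 + P) (x(P) = (P - 1/42)/(P + 25) = (-1/42 + P)/(25 + P))
x(-165)/(-451642) - 217221/(-86 - 319)² = ((-1/42 - 165)/(25 - 165))/(-451642) - 217221/(-86 - 319)² = (-6931/42/(-140))*(-1/451642) - 217221/((-405)²) = -1/140*(-6931/42)*(-1/451642) - 217221/164025 = (6931/5880)*(-1/451642) - 217221*1/164025 = -6931/2655654960 - 72407/54675 = -12819225842743/9679862329200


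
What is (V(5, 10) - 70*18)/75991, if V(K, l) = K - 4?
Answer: -1259/75991 ≈ -0.016568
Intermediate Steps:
V(K, l) = -4 + K
(V(5, 10) - 70*18)/75991 = ((-4 + 5) - 70*18)/75991 = (1 - 1260)*(1/75991) = -1259*1/75991 = -1259/75991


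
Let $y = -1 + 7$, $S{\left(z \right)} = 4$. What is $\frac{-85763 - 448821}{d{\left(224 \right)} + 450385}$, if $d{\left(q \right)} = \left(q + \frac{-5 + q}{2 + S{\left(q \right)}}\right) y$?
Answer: $- \frac{133646}{112987} \approx -1.1828$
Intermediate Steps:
$y = 6$
$d{\left(q \right)} = -5 + 7 q$ ($d{\left(q \right)} = \left(q + \frac{-5 + q}{2 + 4}\right) 6 = \left(q + \frac{-5 + q}{6}\right) 6 = \left(q + \left(-5 + q\right) \frac{1}{6}\right) 6 = \left(q + \left(- \frac{5}{6} + \frac{q}{6}\right)\right) 6 = \left(- \frac{5}{6} + \frac{7 q}{6}\right) 6 = -5 + 7 q$)
$\frac{-85763 - 448821}{d{\left(224 \right)} + 450385} = \frac{-85763 - 448821}{\left(-5 + 7 \cdot 224\right) + 450385} = - \frac{534584}{\left(-5 + 1568\right) + 450385} = - \frac{534584}{1563 + 450385} = - \frac{534584}{451948} = \left(-534584\right) \frac{1}{451948} = - \frac{133646}{112987}$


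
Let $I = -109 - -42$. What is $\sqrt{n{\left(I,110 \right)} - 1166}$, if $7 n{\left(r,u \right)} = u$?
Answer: $\frac{2 i \sqrt{14091}}{7} \approx 33.916 i$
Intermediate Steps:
$I = -67$ ($I = -109 + 42 = -67$)
$n{\left(r,u \right)} = \frac{u}{7}$
$\sqrt{n{\left(I,110 \right)} - 1166} = \sqrt{\frac{1}{7} \cdot 110 - 1166} = \sqrt{\frac{110}{7} - 1166} = \sqrt{- \frac{8052}{7}} = \frac{2 i \sqrt{14091}}{7}$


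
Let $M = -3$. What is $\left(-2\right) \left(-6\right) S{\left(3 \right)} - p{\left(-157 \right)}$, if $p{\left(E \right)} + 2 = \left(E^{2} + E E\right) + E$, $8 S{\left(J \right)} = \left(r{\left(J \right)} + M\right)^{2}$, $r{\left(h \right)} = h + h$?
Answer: $- \frac{98251}{2} \approx -49126.0$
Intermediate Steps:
$r{\left(h \right)} = 2 h$
$S{\left(J \right)} = \frac{\left(-3 + 2 J\right)^{2}}{8}$ ($S{\left(J \right)} = \frac{\left(2 J - 3\right)^{2}}{8} = \frac{\left(-3 + 2 J\right)^{2}}{8}$)
$p{\left(E \right)} = -2 + E + 2 E^{2}$ ($p{\left(E \right)} = -2 + \left(\left(E^{2} + E E\right) + E\right) = -2 + \left(\left(E^{2} + E^{2}\right) + E\right) = -2 + \left(2 E^{2} + E\right) = -2 + \left(E + 2 E^{2}\right) = -2 + E + 2 E^{2}$)
$\left(-2\right) \left(-6\right) S{\left(3 \right)} - p{\left(-157 \right)} = \left(-2\right) \left(-6\right) \frac{\left(-3 + 2 \cdot 3\right)^{2}}{8} - \left(-2 - 157 + 2 \left(-157\right)^{2}\right) = 12 \frac{\left(-3 + 6\right)^{2}}{8} - \left(-2 - 157 + 2 \cdot 24649\right) = 12 \frac{3^{2}}{8} - \left(-2 - 157 + 49298\right) = 12 \cdot \frac{1}{8} \cdot 9 - 49139 = 12 \cdot \frac{9}{8} - 49139 = \frac{27}{2} - 49139 = - \frac{98251}{2}$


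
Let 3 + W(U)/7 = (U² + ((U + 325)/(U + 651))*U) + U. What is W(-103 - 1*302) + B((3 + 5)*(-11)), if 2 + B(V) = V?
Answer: 46992189/41 ≈ 1.1462e+6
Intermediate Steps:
B(V) = -2 + V
W(U) = -21 + 7*U + 7*U² + 7*U*(325 + U)/(651 + U) (W(U) = -21 + 7*((U² + ((U + 325)/(U + 651))*U) + U) = -21 + 7*((U² + ((325 + U)/(651 + U))*U) + U) = -21 + 7*((U² + U*(325 + U)/(651 + U)) + U) = -21 + 7*(U + U² + U*(325 + U)/(651 + U)) = -21 + (7*U + 7*U² + 7*U*(325 + U)/(651 + U)) = -21 + 7*U + 7*U² + 7*U*(325 + U)/(651 + U))
W(-103 - 1*302) + B((3 + 5)*(-11)) = 7*(-1953 + (-103 - 1*302)³ + 653*(-103 - 1*302)² + 973*(-103 - 1*302))/(651 + (-103 - 1*302)) + (-2 + (3 + 5)*(-11)) = 7*(-1953 + (-103 - 302)³ + 653*(-103 - 302)² + 973*(-103 - 302))/(651 + (-103 - 302)) + (-2 + 8*(-11)) = 7*(-1953 + (-405)³ + 653*(-405)² + 973*(-405))/(651 - 405) + (-2 - 88) = 7*(-1953 - 66430125 + 653*164025 - 394065)/246 - 90 = 7*(1/246)*(-1953 - 66430125 + 107108325 - 394065) - 90 = 7*(1/246)*40282182 - 90 = 46995879/41 - 90 = 46992189/41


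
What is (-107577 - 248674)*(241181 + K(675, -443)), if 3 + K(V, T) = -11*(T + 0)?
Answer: -87655914801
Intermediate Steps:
K(V, T) = -3 - 11*T (K(V, T) = -3 - 11*(T + 0) = -3 - 11*T)
(-107577 - 248674)*(241181 + K(675, -443)) = (-107577 - 248674)*(241181 + (-3 - 11*(-443))) = -356251*(241181 + (-3 + 4873)) = -356251*(241181 + 4870) = -356251*246051 = -87655914801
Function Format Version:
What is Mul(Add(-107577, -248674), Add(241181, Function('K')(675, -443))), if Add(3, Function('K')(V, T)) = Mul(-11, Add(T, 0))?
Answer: -87655914801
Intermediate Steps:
Function('K')(V, T) = Add(-3, Mul(-11, T)) (Function('K')(V, T) = Add(-3, Mul(-11, Add(T, 0))) = Add(-3, Mul(-11, T)))
Mul(Add(-107577, -248674), Add(241181, Function('K')(675, -443))) = Mul(Add(-107577, -248674), Add(241181, Add(-3, Mul(-11, -443)))) = Mul(-356251, Add(241181, Add(-3, 4873))) = Mul(-356251, Add(241181, 4870)) = Mul(-356251, 246051) = -87655914801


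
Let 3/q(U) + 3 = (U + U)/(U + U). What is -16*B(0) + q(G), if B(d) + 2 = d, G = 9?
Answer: 61/2 ≈ 30.500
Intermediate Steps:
B(d) = -2 + d
q(U) = -3/2 (q(U) = 3/(-3 + (U + U)/(U + U)) = 3/(-3 + (2*U)/((2*U))) = 3/(-3 + (2*U)*(1/(2*U))) = 3/(-3 + 1) = 3/(-2) = 3*(-½) = -3/2)
-16*B(0) + q(G) = -16*(-2 + 0) - 3/2 = -16*(-2) - 3/2 = 32 - 3/2 = 61/2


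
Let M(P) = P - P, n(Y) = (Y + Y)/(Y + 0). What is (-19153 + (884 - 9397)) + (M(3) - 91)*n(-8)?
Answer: -27848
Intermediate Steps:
n(Y) = 2 (n(Y) = (2*Y)/Y = 2)
M(P) = 0
(-19153 + (884 - 9397)) + (M(3) - 91)*n(-8) = (-19153 + (884 - 9397)) + (0 - 91)*2 = (-19153 - 8513) - 91*2 = -27666 - 182 = -27848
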